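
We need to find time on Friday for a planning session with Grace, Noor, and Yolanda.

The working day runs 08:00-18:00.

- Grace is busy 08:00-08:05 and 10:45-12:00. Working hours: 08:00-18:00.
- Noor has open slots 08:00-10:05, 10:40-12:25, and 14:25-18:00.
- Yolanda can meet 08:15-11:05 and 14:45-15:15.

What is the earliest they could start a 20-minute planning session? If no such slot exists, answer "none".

Grace free within 08:00–18:00: 08:05–10:45, 12:00–18:00.
Grace ∩ Noor: 08:05–10:05, 10:40–10:45, 12:00–12:25, 14:25–18:00.
Grace ∩ Noor ∩ Yolanda: 08:15–10:05, 10:40–10:45, 14:45–15:15.
Windows ≥ 20 min: 08:15–10:05, 14:45–15:15.
Earliest such window starts at 08:15.

08:15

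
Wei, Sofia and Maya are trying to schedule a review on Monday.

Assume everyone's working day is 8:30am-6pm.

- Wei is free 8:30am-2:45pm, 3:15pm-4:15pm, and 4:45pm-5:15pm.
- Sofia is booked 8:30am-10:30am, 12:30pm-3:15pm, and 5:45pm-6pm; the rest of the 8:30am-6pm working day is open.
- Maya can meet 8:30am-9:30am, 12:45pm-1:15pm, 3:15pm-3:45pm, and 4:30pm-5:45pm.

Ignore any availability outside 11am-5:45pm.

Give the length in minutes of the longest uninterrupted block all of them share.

Sofia free within 08:30–18:00: 10:30–12:30, 15:15–17:45.
Wei ∩ Sofia: 10:30–12:30, 15:15–16:15, 16:45–17:15.
Wei ∩ Sofia ∩ Maya: 15:15–15:45, 16:45–17:15.
Restricted to 11:00–17:45: 15:15–15:45, 16:45–17:15.
Common window lengths: 30, 30 min; longest is 30.

30 minutes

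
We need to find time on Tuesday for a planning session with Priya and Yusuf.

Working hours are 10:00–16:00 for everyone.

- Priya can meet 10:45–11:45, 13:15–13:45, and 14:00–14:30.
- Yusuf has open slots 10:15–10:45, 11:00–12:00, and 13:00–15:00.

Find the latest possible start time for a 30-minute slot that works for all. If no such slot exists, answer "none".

Priya ∩ Yusuf: 11:00–11:45, 13:15–13:45, 14:00–14:30.
Windows ≥ 30 min: 11:00–11:45, 13:15–13:45, 14:00–14:30.
Latest start in the last window 14:00–14:30 is 14:30 − 30 min = 14:00.

14:00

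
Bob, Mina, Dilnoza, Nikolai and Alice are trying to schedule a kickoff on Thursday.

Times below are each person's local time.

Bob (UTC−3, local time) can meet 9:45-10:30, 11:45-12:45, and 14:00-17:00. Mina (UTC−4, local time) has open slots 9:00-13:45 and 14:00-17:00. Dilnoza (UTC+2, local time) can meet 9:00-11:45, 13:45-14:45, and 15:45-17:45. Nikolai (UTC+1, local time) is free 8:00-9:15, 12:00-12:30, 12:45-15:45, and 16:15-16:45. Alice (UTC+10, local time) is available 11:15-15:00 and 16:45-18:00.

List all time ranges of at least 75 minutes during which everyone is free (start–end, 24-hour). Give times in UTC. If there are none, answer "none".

none

Bob → UTC: 12:45–13:30, 14:45–15:45, 17:00–20:00.
Mina → UTC: 13:00–17:45, 18:00–21:00.
Dilnoza → UTC: 07:00–09:45, 11:45–12:45, 13:45–15:45.
Nikolai → UTC: 07:00–08:15, 11:00–11:30, 11:45–14:45, 15:15–15:45.
Alice → UTC: 01:15–05:00, 06:45–08:00.
Bob ∩ Mina: 13:00–13:30, 14:45–15:45, 17:00–17:45, 18:00–20:00.
Bob ∩ Mina ∩ Dilnoza: 14:45–15:45.
Bob ∩ Mina ∩ Dilnoza ∩ Nikolai: 15:15–15:45.
Bob ∩ Mina ∩ Dilnoza ∩ Nikolai ∩ Alice: (none).
Windows ≥ 75 min: (none).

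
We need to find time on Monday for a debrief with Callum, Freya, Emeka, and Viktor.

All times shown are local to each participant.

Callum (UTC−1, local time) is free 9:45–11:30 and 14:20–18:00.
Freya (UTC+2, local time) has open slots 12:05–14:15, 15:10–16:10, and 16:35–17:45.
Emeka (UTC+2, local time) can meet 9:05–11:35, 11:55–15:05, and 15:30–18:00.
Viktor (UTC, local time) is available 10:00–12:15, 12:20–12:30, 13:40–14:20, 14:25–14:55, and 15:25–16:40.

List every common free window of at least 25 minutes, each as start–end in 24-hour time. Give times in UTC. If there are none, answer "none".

10:45–12:15

Callum → UTC: 10:45–12:30, 15:20–19:00.
Freya → UTC: 10:05–12:15, 13:10–14:10, 14:35–15:45.
Emeka → UTC: 07:05–09:35, 09:55–13:05, 13:30–16:00.
Viktor → UTC: 10:00–12:15, 12:20–12:30, 13:40–14:20, 14:25–14:55, 15:25–16:40.
Callum ∩ Freya: 10:45–12:15, 15:20–15:45.
Callum ∩ Freya ∩ Emeka: 10:45–12:15, 15:20–15:45.
Callum ∩ Freya ∩ Emeka ∩ Viktor: 10:45–12:15, 15:25–15:45.
Windows ≥ 25 min: 10:45–12:15.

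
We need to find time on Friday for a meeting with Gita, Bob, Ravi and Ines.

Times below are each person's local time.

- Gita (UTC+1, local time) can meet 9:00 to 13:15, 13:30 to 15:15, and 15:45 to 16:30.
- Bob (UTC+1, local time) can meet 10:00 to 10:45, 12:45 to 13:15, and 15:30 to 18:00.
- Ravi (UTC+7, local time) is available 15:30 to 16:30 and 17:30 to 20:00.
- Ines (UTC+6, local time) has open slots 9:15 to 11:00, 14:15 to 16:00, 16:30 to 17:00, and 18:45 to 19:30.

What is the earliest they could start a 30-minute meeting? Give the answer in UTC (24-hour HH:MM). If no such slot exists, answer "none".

09:00

Gita → UTC: 08:00–12:15, 12:30–14:15, 14:45–15:30.
Bob → UTC: 09:00–09:45, 11:45–12:15, 14:30–17:00.
Ravi → UTC: 08:30–09:30, 10:30–13:00.
Ines → UTC: 03:15–05:00, 08:15–10:00, 10:30–11:00, 12:45–13:30.
Gita ∩ Bob: 09:00–09:45, 11:45–12:15, 14:45–15:30.
Gita ∩ Bob ∩ Ravi: 09:00–09:30, 11:45–12:15.
Gita ∩ Bob ∩ Ravi ∩ Ines: 09:00–09:30.
Windows ≥ 30 min: 09:00–09:30.
Earliest such window starts at 09:00.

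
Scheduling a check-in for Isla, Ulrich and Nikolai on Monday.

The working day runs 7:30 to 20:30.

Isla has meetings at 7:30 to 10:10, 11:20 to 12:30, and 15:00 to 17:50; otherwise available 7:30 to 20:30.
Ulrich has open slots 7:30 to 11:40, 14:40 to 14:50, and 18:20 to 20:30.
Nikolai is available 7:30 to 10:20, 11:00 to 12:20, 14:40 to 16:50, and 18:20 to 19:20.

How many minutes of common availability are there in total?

Isla free within 07:30–20:30: 10:10–11:20, 12:30–15:00, 17:50–20:30.
Isla ∩ Ulrich: 10:10–11:20, 14:40–14:50, 18:20–20:30.
Isla ∩ Ulrich ∩ Nikolai: 10:10–10:20, 11:00–11:20, 14:40–14:50, 18:20–19:20.
Total common minutes: 10 + 20 + 10 + 60 = 100.

100 minutes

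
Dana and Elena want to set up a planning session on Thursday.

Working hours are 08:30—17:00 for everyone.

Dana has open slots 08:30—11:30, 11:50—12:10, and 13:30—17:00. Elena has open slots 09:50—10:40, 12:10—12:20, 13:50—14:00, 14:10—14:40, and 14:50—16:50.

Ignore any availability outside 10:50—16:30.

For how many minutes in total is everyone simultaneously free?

140 minutes

Dana ∩ Elena: 09:50–10:40, 13:50–14:00, 14:10–14:40, 14:50–16:50.
Restricted to 10:50–16:30: 13:50–14:00, 14:10–14:40, 14:50–16:30.
Total common minutes: 10 + 30 + 100 = 140.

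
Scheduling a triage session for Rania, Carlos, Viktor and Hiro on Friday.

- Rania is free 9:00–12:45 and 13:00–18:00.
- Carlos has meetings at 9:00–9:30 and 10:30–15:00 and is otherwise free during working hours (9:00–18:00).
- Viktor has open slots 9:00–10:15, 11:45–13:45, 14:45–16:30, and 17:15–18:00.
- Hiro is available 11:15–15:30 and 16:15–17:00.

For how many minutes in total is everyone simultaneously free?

Carlos free within 09:00–18:00: 09:30–10:30, 15:00–18:00.
Rania ∩ Carlos: 09:30–10:30, 15:00–18:00.
Rania ∩ Carlos ∩ Viktor: 09:30–10:15, 15:00–16:30, 17:15–18:00.
Rania ∩ Carlos ∩ Viktor ∩ Hiro: 15:00–15:30, 16:15–16:30.
Total common minutes: 30 + 15 = 45.

45 minutes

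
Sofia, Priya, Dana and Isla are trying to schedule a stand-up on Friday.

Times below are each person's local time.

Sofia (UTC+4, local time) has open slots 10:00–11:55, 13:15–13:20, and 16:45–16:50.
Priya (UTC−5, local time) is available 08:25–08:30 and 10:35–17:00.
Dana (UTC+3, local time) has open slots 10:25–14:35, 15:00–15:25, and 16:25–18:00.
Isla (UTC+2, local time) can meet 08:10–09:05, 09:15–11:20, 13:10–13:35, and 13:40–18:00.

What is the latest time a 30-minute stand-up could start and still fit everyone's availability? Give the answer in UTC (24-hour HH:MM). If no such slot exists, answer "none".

none

Sofia → UTC: 06:00–07:55, 09:15–09:20, 12:45–12:50.
Priya → UTC: 13:25–13:30, 15:35–22:00.
Dana → UTC: 07:25–11:35, 12:00–12:25, 13:25–15:00.
Isla → UTC: 06:10–07:05, 07:15–09:20, 11:10–11:35, 11:40–16:00.
Sofia ∩ Priya: (none).
Sofia ∩ Priya ∩ Dana: (none).
Sofia ∩ Priya ∩ Dana ∩ Isla: (none).
Windows ≥ 30 min: (none).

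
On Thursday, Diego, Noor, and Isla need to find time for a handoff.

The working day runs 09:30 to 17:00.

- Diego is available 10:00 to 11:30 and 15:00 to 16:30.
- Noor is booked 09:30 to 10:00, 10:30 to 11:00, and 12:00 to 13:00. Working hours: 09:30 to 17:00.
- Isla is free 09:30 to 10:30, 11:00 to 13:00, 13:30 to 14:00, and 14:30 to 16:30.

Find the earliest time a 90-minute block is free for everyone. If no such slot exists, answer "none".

Noor free within 09:30–17:00: 10:00–10:30, 11:00–12:00, 13:00–17:00.
Diego ∩ Noor: 10:00–10:30, 11:00–11:30, 15:00–16:30.
Diego ∩ Noor ∩ Isla: 10:00–10:30, 11:00–11:30, 15:00–16:30.
Windows ≥ 90 min: 15:00–16:30.
Earliest such window starts at 15:00.

15:00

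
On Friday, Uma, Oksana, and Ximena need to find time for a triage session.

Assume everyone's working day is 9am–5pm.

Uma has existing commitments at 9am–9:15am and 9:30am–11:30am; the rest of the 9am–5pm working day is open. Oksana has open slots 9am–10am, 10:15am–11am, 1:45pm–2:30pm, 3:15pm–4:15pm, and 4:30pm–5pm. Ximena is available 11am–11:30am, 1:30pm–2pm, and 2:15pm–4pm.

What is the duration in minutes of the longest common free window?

Uma free within 09:00–17:00: 09:15–09:30, 11:30–17:00.
Uma ∩ Oksana: 09:15–09:30, 13:45–14:30, 15:15–16:15, 16:30–17:00.
Uma ∩ Oksana ∩ Ximena: 13:45–14:00, 14:15–14:30, 15:15–16:00.
Common window lengths: 15, 15, 45 min; longest is 45.

45 minutes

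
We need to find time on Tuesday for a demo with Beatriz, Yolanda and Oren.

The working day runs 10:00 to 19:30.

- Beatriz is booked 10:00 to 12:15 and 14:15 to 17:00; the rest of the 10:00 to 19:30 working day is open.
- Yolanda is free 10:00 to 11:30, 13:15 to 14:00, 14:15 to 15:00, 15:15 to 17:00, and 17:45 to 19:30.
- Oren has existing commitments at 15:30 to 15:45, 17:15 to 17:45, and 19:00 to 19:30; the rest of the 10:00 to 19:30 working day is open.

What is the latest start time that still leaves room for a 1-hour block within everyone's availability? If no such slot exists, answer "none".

18:00

Beatriz free within 10:00–19:30: 12:15–14:15, 17:00–19:30.
Oren free within 10:00–19:30: 10:00–15:30, 15:45–17:15, 17:45–19:00.
Beatriz ∩ Yolanda: 13:15–14:00, 17:45–19:30.
Beatriz ∩ Yolanda ∩ Oren: 13:15–14:00, 17:45–19:00.
Windows ≥ 60 min: 17:45–19:00.
Latest start in the last window 17:45–19:00 is 19:00 − 60 min = 18:00.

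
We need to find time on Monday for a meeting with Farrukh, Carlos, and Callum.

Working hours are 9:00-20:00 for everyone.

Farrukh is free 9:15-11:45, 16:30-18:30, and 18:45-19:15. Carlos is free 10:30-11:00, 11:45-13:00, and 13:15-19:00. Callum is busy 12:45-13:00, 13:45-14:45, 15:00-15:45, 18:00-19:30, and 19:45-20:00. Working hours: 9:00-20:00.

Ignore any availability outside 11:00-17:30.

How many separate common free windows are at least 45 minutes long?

1

Callum free within 09:00–20:00: 09:00–12:45, 13:00–13:45, 14:45–15:00, 15:45–18:00, 19:30–19:45.
Farrukh ∩ Carlos: 10:30–11:00, 16:30–18:30, 18:45–19:00.
Farrukh ∩ Carlos ∩ Callum: 10:30–11:00, 16:30–18:00.
Restricted to 11:00–17:30: 16:30–17:30.
Windows ≥ 45 min: 16:30–17:30.
That's 1 window.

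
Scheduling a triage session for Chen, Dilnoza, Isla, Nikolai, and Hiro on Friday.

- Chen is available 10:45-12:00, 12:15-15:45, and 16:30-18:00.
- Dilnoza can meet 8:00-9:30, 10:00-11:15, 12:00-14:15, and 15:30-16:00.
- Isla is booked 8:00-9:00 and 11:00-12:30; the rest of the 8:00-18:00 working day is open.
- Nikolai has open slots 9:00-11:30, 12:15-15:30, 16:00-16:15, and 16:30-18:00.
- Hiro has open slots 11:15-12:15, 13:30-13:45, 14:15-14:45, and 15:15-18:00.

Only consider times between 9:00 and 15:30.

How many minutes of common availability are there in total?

15 minutes

Isla free within 08:00–18:00: 09:00–11:00, 12:30–18:00.
Chen ∩ Dilnoza: 10:45–11:15, 12:15–14:15, 15:30–15:45.
Chen ∩ Dilnoza ∩ Isla: 10:45–11:00, 12:30–14:15, 15:30–15:45.
Chen ∩ Dilnoza ∩ Isla ∩ Nikolai: 10:45–11:00, 12:30–14:15.
Chen ∩ Dilnoza ∩ Isla ∩ Nikolai ∩ Hiro: 13:30–13:45.
Restricted to 09:00–15:30: 13:30–13:45.
Total common minutes: 15.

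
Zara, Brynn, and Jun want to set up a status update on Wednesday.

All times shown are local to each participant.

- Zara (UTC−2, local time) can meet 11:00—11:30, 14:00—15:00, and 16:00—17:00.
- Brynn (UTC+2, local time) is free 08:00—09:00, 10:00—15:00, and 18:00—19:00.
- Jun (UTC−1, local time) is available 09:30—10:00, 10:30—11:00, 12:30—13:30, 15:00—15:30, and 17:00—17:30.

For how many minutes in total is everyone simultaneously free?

Zara → UTC: 13:00–13:30, 16:00–17:00, 18:00–19:00.
Brynn → UTC: 06:00–07:00, 08:00–13:00, 16:00–17:00.
Jun → UTC: 10:30–11:00, 11:30–12:00, 13:30–14:30, 16:00–16:30, 18:00–18:30.
Zara ∩ Brynn: 16:00–17:00.
Zara ∩ Brynn ∩ Jun: 16:00–16:30.
Total common minutes: 30.

30 minutes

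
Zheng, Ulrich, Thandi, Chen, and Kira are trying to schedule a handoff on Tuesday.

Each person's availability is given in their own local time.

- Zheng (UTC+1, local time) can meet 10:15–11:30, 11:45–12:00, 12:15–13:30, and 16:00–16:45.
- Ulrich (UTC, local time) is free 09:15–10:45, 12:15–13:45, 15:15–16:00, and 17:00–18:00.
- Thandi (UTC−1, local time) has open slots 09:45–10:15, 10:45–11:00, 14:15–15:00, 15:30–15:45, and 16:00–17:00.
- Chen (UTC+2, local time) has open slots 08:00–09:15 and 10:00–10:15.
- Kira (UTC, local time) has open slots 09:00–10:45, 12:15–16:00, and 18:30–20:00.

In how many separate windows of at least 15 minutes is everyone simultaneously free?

Zheng → UTC: 09:15–10:30, 10:45–11:00, 11:15–12:30, 15:00–15:45.
Ulrich → UTC: 09:15–10:45, 12:15–13:45, 15:15–16:00, 17:00–18:00.
Thandi → UTC: 10:45–11:15, 11:45–12:00, 15:15–16:00, 16:30–16:45, 17:00–18:00.
Chen → UTC: 06:00–07:15, 08:00–08:15.
Kira → UTC: 09:00–10:45, 12:15–16:00, 18:30–20:00.
Zheng ∩ Ulrich: 09:15–10:30, 12:15–12:30, 15:15–15:45.
Zheng ∩ Ulrich ∩ Thandi: 15:15–15:45.
Zheng ∩ Ulrich ∩ Thandi ∩ Chen: (none).
Zheng ∩ Ulrich ∩ Thandi ∩ Chen ∩ Kira: (none).
Windows ≥ 15 min: (none).
That's 0 windows.

0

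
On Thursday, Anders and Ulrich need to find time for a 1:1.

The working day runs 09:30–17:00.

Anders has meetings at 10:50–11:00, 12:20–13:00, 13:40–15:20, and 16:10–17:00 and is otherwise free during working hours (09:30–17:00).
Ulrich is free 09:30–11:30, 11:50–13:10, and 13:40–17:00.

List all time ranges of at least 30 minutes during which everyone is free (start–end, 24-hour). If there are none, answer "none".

09:30–10:50, 11:00–11:30, 11:50–12:20, 15:20–16:10

Anders free within 09:30–17:00: 09:30–10:50, 11:00–12:20, 13:00–13:40, 15:20–16:10.
Anders ∩ Ulrich: 09:30–10:50, 11:00–11:30, 11:50–12:20, 13:00–13:10, 15:20–16:10.
Windows ≥ 30 min: 09:30–10:50, 11:00–11:30, 11:50–12:20, 15:20–16:10.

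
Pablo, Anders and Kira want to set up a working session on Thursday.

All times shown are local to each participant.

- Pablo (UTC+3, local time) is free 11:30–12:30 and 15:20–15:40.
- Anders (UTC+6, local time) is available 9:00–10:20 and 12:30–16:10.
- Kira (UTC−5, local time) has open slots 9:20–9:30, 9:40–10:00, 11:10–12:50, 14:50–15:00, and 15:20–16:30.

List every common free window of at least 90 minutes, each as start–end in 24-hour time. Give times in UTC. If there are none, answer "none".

none

Pablo → UTC: 08:30–09:30, 12:20–12:40.
Anders → UTC: 03:00–04:20, 06:30–10:10.
Kira → UTC: 14:20–14:30, 14:40–15:00, 16:10–17:50, 19:50–20:00, 20:20–21:30.
Pablo ∩ Anders: 08:30–09:30.
Pablo ∩ Anders ∩ Kira: (none).
Windows ≥ 90 min: (none).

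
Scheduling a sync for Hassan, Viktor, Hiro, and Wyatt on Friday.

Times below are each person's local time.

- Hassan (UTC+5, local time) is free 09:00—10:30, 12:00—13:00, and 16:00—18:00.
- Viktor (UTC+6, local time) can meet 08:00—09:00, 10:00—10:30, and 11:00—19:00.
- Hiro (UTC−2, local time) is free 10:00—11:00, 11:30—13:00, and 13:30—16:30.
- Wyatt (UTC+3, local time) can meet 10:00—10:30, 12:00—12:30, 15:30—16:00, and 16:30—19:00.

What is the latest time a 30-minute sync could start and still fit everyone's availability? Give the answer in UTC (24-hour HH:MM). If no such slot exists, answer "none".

Hassan → UTC: 04:00–05:30, 07:00–08:00, 11:00–13:00.
Viktor → UTC: 02:00–03:00, 04:00–04:30, 05:00–13:00.
Hiro → UTC: 12:00–13:00, 13:30–15:00, 15:30–18:30.
Wyatt → UTC: 07:00–07:30, 09:00–09:30, 12:30–13:00, 13:30–16:00.
Hassan ∩ Viktor: 04:00–04:30, 05:00–05:30, 07:00–08:00, 11:00–13:00.
Hassan ∩ Viktor ∩ Hiro: 12:00–13:00.
Hassan ∩ Viktor ∩ Hiro ∩ Wyatt: 12:30–13:00.
Windows ≥ 30 min: 12:30–13:00.
Latest start in the last window 12:30–13:00 is 13:00 − 30 min = 12:30.

12:30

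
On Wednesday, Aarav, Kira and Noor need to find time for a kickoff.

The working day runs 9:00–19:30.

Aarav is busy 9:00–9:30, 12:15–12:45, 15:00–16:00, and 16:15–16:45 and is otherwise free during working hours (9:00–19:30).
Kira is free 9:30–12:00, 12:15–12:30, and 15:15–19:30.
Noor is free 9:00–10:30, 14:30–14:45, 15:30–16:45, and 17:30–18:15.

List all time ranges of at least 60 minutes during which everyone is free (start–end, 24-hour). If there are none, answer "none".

09:30–10:30

Aarav free within 09:00–19:30: 09:30–12:15, 12:45–15:00, 16:00–16:15, 16:45–19:30.
Aarav ∩ Kira: 09:30–12:00, 16:00–16:15, 16:45–19:30.
Aarav ∩ Kira ∩ Noor: 09:30–10:30, 16:00–16:15, 17:30–18:15.
Windows ≥ 60 min: 09:30–10:30.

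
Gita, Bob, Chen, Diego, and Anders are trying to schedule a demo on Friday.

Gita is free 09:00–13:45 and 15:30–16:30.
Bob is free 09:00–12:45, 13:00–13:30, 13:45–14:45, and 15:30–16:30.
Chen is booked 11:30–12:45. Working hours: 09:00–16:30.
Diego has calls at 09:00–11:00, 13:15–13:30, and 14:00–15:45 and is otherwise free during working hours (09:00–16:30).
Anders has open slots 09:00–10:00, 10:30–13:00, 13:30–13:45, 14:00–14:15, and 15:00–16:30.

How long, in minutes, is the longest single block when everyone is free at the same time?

Chen free within 09:00–16:30: 09:00–11:30, 12:45–16:30.
Diego free within 09:00–16:30: 11:00–13:15, 13:30–14:00, 15:45–16:30.
Gita ∩ Bob: 09:00–12:45, 13:00–13:30, 15:30–16:30.
Gita ∩ Bob ∩ Chen: 09:00–11:30, 13:00–13:30, 15:30–16:30.
Gita ∩ Bob ∩ Chen ∩ Diego: 11:00–11:30, 13:00–13:15, 15:45–16:30.
Gita ∩ Bob ∩ Chen ∩ Diego ∩ Anders: 11:00–11:30, 15:45–16:30.
Common window lengths: 30, 45 min; longest is 45.

45 minutes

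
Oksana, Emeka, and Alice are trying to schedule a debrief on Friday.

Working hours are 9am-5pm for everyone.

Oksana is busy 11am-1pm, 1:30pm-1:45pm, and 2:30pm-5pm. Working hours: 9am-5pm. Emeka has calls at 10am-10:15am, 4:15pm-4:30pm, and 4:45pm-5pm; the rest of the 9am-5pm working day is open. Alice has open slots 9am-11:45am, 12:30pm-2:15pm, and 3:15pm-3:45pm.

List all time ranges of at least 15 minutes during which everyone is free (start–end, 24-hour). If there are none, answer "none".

09:00–10:00, 10:15–11:00, 13:00–13:30, 13:45–14:15

Oksana free within 09:00–17:00: 09:00–11:00, 13:00–13:30, 13:45–14:30.
Emeka free within 09:00–17:00: 09:00–10:00, 10:15–16:15, 16:30–16:45.
Oksana ∩ Emeka: 09:00–10:00, 10:15–11:00, 13:00–13:30, 13:45–14:30.
Oksana ∩ Emeka ∩ Alice: 09:00–10:00, 10:15–11:00, 13:00–13:30, 13:45–14:15.
Windows ≥ 15 min: 09:00–10:00, 10:15–11:00, 13:00–13:30, 13:45–14:15.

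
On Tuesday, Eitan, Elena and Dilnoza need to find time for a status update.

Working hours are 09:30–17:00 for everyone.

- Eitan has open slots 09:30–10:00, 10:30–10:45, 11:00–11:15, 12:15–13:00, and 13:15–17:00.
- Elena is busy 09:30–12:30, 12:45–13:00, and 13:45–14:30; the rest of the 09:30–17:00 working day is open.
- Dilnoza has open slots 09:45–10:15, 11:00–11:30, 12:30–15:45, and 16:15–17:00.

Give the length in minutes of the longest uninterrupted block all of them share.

Elena free within 09:30–17:00: 12:30–12:45, 13:00–13:45, 14:30–17:00.
Eitan ∩ Elena: 12:30–12:45, 13:15–13:45, 14:30–17:00.
Eitan ∩ Elena ∩ Dilnoza: 12:30–12:45, 13:15–13:45, 14:30–15:45, 16:15–17:00.
Common window lengths: 15, 30, 75, 45 min; longest is 75.

75 minutes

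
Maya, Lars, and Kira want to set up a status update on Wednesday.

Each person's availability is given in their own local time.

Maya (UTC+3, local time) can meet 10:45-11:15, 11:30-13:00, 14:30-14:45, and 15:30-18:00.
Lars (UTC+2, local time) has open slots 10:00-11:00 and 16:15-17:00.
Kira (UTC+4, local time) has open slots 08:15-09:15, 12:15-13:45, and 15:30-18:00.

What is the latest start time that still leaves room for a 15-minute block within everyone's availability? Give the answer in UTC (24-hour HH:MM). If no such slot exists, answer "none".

Maya → UTC: 07:45–08:15, 08:30–10:00, 11:30–11:45, 12:30–15:00.
Lars → UTC: 08:00–09:00, 14:15–15:00.
Kira → UTC: 04:15–05:15, 08:15–09:45, 11:30–14:00.
Maya ∩ Lars: 08:00–08:15, 08:30–09:00, 14:15–15:00.
Maya ∩ Lars ∩ Kira: 08:30–09:00.
Windows ≥ 15 min: 08:30–09:00.
Latest start in the last window 08:30–09:00 is 09:00 − 15 min = 08:45.

08:45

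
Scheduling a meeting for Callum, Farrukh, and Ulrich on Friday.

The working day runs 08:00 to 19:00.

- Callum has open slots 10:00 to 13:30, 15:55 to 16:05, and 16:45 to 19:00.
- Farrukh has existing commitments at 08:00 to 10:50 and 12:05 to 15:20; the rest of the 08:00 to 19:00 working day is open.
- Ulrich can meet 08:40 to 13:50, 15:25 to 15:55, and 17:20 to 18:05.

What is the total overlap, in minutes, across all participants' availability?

120 minutes

Farrukh free within 08:00–19:00: 10:50–12:05, 15:20–19:00.
Callum ∩ Farrukh: 10:50–12:05, 15:55–16:05, 16:45–19:00.
Callum ∩ Farrukh ∩ Ulrich: 10:50–12:05, 17:20–18:05.
Total common minutes: 75 + 45 = 120.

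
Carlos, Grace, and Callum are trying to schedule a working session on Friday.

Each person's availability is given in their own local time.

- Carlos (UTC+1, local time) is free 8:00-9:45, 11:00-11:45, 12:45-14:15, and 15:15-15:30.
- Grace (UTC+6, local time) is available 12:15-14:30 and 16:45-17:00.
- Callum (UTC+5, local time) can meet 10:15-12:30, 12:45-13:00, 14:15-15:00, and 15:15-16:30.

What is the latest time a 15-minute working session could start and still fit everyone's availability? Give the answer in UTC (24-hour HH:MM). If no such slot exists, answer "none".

Carlos → UTC: 07:00–08:45, 10:00–10:45, 11:45–13:15, 14:15–14:30.
Grace → UTC: 06:15–08:30, 10:45–11:00.
Callum → UTC: 05:15–07:30, 07:45–08:00, 09:15–10:00, 10:15–11:30.
Carlos ∩ Grace: 07:00–08:30.
Carlos ∩ Grace ∩ Callum: 07:00–07:30, 07:45–08:00.
Windows ≥ 15 min: 07:00–07:30, 07:45–08:00.
Latest start in the last window 07:45–08:00 is 08:00 − 15 min = 07:45.

07:45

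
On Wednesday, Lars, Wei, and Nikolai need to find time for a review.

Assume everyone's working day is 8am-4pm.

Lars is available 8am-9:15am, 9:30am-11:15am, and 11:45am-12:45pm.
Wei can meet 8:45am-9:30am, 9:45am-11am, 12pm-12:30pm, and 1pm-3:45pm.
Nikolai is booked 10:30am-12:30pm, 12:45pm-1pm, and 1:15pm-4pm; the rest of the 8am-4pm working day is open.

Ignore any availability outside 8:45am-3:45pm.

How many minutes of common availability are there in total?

Nikolai free within 08:00–16:00: 08:00–10:30, 12:30–12:45, 13:00–13:15.
Lars ∩ Wei: 08:45–09:15, 09:45–11:00, 12:00–12:30.
Lars ∩ Wei ∩ Nikolai: 08:45–09:15, 09:45–10:30.
Restricted to 08:45–15:45: 08:45–09:15, 09:45–10:30.
Total common minutes: 30 + 45 = 75.

75 minutes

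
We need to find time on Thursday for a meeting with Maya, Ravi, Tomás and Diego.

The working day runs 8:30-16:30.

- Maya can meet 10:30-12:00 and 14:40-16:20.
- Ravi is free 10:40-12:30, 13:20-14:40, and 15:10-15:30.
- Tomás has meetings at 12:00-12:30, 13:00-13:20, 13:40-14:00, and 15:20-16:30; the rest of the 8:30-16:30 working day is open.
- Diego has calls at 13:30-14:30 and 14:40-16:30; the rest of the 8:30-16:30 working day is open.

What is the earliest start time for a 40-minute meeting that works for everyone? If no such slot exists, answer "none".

Tomás free within 08:30–16:30: 08:30–12:00, 12:30–13:00, 13:20–13:40, 14:00–15:20.
Diego free within 08:30–16:30: 08:30–13:30, 14:30–14:40.
Maya ∩ Ravi: 10:40–12:00, 15:10–15:30.
Maya ∩ Ravi ∩ Tomás: 10:40–12:00, 15:10–15:20.
Maya ∩ Ravi ∩ Tomás ∩ Diego: 10:40–12:00.
Windows ≥ 40 min: 10:40–12:00.
Earliest such window starts at 10:40.

10:40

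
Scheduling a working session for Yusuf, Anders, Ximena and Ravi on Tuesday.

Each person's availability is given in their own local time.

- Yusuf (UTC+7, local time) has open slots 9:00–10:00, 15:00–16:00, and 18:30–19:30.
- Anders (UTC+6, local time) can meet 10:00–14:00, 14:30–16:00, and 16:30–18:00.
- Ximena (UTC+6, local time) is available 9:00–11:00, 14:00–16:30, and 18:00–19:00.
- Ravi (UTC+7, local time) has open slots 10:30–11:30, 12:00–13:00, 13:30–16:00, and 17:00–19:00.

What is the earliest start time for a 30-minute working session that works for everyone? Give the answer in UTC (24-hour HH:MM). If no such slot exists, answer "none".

Yusuf → UTC: 02:00–03:00, 08:00–09:00, 11:30–12:30.
Anders → UTC: 04:00–08:00, 08:30–10:00, 10:30–12:00.
Ximena → UTC: 03:00–05:00, 08:00–10:30, 12:00–13:00.
Ravi → UTC: 03:30–04:30, 05:00–06:00, 06:30–09:00, 10:00–12:00.
Yusuf ∩ Anders: 08:30–09:00, 11:30–12:00.
Yusuf ∩ Anders ∩ Ximena: 08:30–09:00.
Yusuf ∩ Anders ∩ Ximena ∩ Ravi: 08:30–09:00.
Windows ≥ 30 min: 08:30–09:00.
Earliest such window starts at 08:30.

08:30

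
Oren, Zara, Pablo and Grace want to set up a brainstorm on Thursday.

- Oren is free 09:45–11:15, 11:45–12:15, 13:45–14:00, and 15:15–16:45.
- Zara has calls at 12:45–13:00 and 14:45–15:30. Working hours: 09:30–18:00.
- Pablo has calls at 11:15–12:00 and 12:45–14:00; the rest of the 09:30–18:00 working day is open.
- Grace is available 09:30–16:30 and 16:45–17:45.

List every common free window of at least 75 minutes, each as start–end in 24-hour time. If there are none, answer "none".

09:45–11:15

Zara free within 09:30–18:00: 09:30–12:45, 13:00–14:45, 15:30–18:00.
Pablo free within 09:30–18:00: 09:30–11:15, 12:00–12:45, 14:00–18:00.
Oren ∩ Zara: 09:45–11:15, 11:45–12:15, 13:45–14:00, 15:30–16:45.
Oren ∩ Zara ∩ Pablo: 09:45–11:15, 12:00–12:15, 15:30–16:45.
Oren ∩ Zara ∩ Pablo ∩ Grace: 09:45–11:15, 12:00–12:15, 15:30–16:30.
Windows ≥ 75 min: 09:45–11:15.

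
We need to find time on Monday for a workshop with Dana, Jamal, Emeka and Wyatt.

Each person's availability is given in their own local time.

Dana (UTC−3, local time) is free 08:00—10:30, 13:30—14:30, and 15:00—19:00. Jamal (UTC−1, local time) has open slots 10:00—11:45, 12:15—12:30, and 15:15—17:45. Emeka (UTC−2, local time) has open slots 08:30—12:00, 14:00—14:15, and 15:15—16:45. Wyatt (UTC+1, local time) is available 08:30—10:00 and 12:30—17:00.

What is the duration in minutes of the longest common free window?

Dana → UTC: 11:00–13:30, 16:30–17:30, 18:00–22:00.
Jamal → UTC: 11:00–12:45, 13:15–13:30, 16:15–18:45.
Emeka → UTC: 10:30–14:00, 16:00–16:15, 17:15–18:45.
Wyatt → UTC: 07:30–09:00, 11:30–16:00.
Dana ∩ Jamal: 11:00–12:45, 13:15–13:30, 16:30–17:30, 18:00–18:45.
Dana ∩ Jamal ∩ Emeka: 11:00–12:45, 13:15–13:30, 17:15–17:30, 18:00–18:45.
Dana ∩ Jamal ∩ Emeka ∩ Wyatt: 11:30–12:45, 13:15–13:30.
Common window lengths: 75, 15 min; longest is 75.

75 minutes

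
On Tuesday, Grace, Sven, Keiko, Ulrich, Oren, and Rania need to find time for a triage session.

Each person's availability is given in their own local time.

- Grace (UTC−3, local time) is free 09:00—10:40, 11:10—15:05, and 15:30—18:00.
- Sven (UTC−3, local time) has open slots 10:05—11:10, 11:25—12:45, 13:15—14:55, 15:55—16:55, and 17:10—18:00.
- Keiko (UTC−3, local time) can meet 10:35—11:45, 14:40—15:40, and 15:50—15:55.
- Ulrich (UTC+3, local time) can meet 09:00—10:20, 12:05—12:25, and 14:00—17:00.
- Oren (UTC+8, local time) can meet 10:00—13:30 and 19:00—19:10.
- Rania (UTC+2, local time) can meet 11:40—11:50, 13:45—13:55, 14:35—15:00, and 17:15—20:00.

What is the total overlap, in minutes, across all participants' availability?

Grace → UTC: 12:00–13:40, 14:10–18:05, 18:30–21:00.
Sven → UTC: 13:05–14:10, 14:25–15:45, 16:15–17:55, 18:55–19:55, 20:10–21:00.
Keiko → UTC: 13:35–14:45, 17:40–18:40, 18:50–18:55.
Ulrich → UTC: 06:00–07:20, 09:05–09:25, 11:00–14:00.
Oren → UTC: 02:00–05:30, 11:00–11:10.
Rania → UTC: 09:40–09:50, 11:45–11:55, 12:35–13:00, 15:15–18:00.
Grace ∩ Sven: 13:05–13:40, 14:25–15:45, 16:15–17:55, 18:55–19:55, 20:10–21:00.
Grace ∩ Sven ∩ Keiko: 13:35–13:40, 14:25–14:45, 17:40–17:55.
Grace ∩ Sven ∩ Keiko ∩ Ulrich: 13:35–13:40.
Grace ∩ Sven ∩ Keiko ∩ Ulrich ∩ Oren: (none).
Grace ∩ Sven ∩ Keiko ∩ Ulrich ∩ Oren ∩ Rania: (none).
Total common minutes: 0.

0 minutes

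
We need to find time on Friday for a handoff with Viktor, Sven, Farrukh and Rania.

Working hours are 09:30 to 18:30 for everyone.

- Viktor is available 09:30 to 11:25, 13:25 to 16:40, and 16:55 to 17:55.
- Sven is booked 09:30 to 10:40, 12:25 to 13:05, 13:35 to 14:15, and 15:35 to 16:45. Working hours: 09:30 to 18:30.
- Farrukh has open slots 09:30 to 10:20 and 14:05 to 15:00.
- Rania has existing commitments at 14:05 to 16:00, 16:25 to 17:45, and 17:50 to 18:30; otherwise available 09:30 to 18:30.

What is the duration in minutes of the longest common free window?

Sven free within 09:30–18:30: 10:40–12:25, 13:05–13:35, 14:15–15:35, 16:45–18:30.
Rania free within 09:30–18:30: 09:30–14:05, 16:00–16:25, 17:45–17:50.
Viktor ∩ Sven: 10:40–11:25, 13:25–13:35, 14:15–15:35, 16:55–17:55.
Viktor ∩ Sven ∩ Farrukh: 14:15–15:00.
Viktor ∩ Sven ∩ Farrukh ∩ Rania: (none).
No common window.

0 minutes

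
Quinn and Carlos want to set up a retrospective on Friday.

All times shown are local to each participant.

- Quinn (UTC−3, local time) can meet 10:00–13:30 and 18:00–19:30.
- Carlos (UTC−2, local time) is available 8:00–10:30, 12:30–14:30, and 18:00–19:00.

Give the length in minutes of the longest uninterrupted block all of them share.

Quinn → UTC: 13:00–16:30, 21:00–22:30.
Carlos → UTC: 10:00–12:30, 14:30–16:30, 20:00–21:00.
Quinn ∩ Carlos: 14:30–16:30.
Single common window of 120 minutes.

120 minutes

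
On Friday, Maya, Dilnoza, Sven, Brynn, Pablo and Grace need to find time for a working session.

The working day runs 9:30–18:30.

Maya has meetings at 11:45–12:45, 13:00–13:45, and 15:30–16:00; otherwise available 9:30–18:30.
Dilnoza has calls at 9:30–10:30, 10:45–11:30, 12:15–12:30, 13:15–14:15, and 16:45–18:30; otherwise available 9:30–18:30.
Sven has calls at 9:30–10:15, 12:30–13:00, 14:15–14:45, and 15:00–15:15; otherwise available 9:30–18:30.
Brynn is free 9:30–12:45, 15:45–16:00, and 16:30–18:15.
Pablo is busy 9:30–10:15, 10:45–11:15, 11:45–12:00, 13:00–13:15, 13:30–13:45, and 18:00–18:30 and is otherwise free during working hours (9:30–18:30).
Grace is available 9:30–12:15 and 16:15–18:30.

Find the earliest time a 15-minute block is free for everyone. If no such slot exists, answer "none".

10:30

Maya free within 09:30–18:30: 09:30–11:45, 12:45–13:00, 13:45–15:30, 16:00–18:30.
Dilnoza free within 09:30–18:30: 10:30–10:45, 11:30–12:15, 12:30–13:15, 14:15–16:45.
Sven free within 09:30–18:30: 10:15–12:30, 13:00–14:15, 14:45–15:00, 15:15–18:30.
Pablo free within 09:30–18:30: 10:15–10:45, 11:15–11:45, 12:00–13:00, 13:15–13:30, 13:45–18:00.
Maya ∩ Dilnoza: 10:30–10:45, 11:30–11:45, 12:45–13:00, 14:15–15:30, 16:00–16:45.
Maya ∩ Dilnoza ∩ Sven: 10:30–10:45, 11:30–11:45, 14:45–15:00, 15:15–15:30, 16:00–16:45.
Maya ∩ Dilnoza ∩ Sven ∩ Brynn: 10:30–10:45, 11:30–11:45, 16:30–16:45.
Maya ∩ Dilnoza ∩ Sven ∩ Brynn ∩ Pablo: 10:30–10:45, 11:30–11:45, 16:30–16:45.
Maya ∩ Dilnoza ∩ Sven ∩ Brynn ∩ Pablo ∩ Grace: 10:30–10:45, 11:30–11:45, 16:30–16:45.
Windows ≥ 15 min: 10:30–10:45, 11:30–11:45, 16:30–16:45.
Earliest such window starts at 10:30.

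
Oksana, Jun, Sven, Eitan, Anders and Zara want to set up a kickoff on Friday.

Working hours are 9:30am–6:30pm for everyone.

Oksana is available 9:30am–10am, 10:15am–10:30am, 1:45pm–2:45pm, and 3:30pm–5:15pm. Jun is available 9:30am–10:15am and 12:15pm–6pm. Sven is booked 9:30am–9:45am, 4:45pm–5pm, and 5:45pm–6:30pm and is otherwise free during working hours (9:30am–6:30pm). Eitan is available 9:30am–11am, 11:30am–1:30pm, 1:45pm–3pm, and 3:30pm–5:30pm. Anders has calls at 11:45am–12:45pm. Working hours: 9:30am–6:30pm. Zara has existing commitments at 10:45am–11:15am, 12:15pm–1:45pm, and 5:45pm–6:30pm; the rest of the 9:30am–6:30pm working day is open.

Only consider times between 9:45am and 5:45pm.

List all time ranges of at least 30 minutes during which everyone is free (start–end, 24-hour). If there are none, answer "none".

Sven free within 09:30–18:30: 09:45–16:45, 17:00–17:45.
Anders free within 09:30–18:30: 09:30–11:45, 12:45–18:30.
Zara free within 09:30–18:30: 09:30–10:45, 11:15–12:15, 13:45–17:45.
Oksana ∩ Jun: 09:30–10:00, 13:45–14:45, 15:30–17:15.
Oksana ∩ Jun ∩ Sven: 09:45–10:00, 13:45–14:45, 15:30–16:45, 17:00–17:15.
Oksana ∩ Jun ∩ Sven ∩ Eitan: 09:45–10:00, 13:45–14:45, 15:30–16:45, 17:00–17:15.
Oksana ∩ Jun ∩ Sven ∩ Eitan ∩ Anders: 09:45–10:00, 13:45–14:45, 15:30–16:45, 17:00–17:15.
Oksana ∩ Jun ∩ Sven ∩ Eitan ∩ Anders ∩ Zara: 09:45–10:00, 13:45–14:45, 15:30–16:45, 17:00–17:15.
Restricted to 09:45–17:45: 09:45–10:00, 13:45–14:45, 15:30–16:45, 17:00–17:15.
Windows ≥ 30 min: 13:45–14:45, 15:30–16:45.

13:45–14:45, 15:30–16:45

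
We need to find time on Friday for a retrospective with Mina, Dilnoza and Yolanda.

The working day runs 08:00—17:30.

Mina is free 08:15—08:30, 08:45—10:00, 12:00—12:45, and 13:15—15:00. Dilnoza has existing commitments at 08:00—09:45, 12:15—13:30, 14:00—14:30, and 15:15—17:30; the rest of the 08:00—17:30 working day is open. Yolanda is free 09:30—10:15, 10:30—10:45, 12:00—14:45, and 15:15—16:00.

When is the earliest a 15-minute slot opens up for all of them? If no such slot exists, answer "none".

Dilnoza free within 08:00–17:30: 09:45–12:15, 13:30–14:00, 14:30–15:15.
Mina ∩ Dilnoza: 09:45–10:00, 12:00–12:15, 13:30–14:00, 14:30–15:00.
Mina ∩ Dilnoza ∩ Yolanda: 09:45–10:00, 12:00–12:15, 13:30–14:00, 14:30–14:45.
Windows ≥ 15 min: 09:45–10:00, 12:00–12:15, 13:30–14:00, 14:30–14:45.
Earliest such window starts at 09:45.

09:45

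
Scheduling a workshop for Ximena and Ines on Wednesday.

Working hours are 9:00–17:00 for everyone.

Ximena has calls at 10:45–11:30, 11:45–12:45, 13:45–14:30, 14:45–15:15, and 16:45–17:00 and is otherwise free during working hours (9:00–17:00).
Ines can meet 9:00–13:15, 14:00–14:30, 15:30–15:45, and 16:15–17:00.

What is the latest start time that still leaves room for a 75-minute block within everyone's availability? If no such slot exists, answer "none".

Ximena free within 09:00–17:00: 09:00–10:45, 11:30–11:45, 12:45–13:45, 14:30–14:45, 15:15–16:45.
Ximena ∩ Ines: 09:00–10:45, 11:30–11:45, 12:45–13:15, 15:30–15:45, 16:15–16:45.
Windows ≥ 75 min: 09:00–10:45.
Latest start in the last window 09:00–10:45 is 10:45 − 75 min = 09:30.

09:30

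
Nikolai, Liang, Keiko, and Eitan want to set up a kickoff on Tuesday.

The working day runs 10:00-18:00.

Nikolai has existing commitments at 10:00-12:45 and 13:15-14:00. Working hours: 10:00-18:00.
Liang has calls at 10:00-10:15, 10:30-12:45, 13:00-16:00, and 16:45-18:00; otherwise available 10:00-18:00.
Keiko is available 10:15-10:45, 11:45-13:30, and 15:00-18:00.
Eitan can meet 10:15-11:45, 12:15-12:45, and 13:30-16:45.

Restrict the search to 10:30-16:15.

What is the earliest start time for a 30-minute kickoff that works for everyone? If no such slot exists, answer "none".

Nikolai free within 10:00–18:00: 12:45–13:15, 14:00–18:00.
Liang free within 10:00–18:00: 10:15–10:30, 12:45–13:00, 16:00–16:45.
Nikolai ∩ Liang: 12:45–13:00, 16:00–16:45.
Nikolai ∩ Liang ∩ Keiko: 12:45–13:00, 16:00–16:45.
Nikolai ∩ Liang ∩ Keiko ∩ Eitan: 16:00–16:45.
Restricted to 10:30–16:15: 16:00–16:15.
Windows ≥ 30 min: (none).

none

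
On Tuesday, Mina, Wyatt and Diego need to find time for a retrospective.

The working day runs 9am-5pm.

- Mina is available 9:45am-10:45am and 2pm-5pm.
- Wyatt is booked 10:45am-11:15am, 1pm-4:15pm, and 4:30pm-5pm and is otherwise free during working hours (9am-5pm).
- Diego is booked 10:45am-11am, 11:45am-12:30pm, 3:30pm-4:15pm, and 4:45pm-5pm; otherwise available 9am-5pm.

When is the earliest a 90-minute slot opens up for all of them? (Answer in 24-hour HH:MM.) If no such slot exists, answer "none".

none

Wyatt free within 09:00–17:00: 09:00–10:45, 11:15–13:00, 16:15–16:30.
Diego free within 09:00–17:00: 09:00–10:45, 11:00–11:45, 12:30–15:30, 16:15–16:45.
Mina ∩ Wyatt: 09:45–10:45, 16:15–16:30.
Mina ∩ Wyatt ∩ Diego: 09:45–10:45, 16:15–16:30.
Windows ≥ 90 min: (none).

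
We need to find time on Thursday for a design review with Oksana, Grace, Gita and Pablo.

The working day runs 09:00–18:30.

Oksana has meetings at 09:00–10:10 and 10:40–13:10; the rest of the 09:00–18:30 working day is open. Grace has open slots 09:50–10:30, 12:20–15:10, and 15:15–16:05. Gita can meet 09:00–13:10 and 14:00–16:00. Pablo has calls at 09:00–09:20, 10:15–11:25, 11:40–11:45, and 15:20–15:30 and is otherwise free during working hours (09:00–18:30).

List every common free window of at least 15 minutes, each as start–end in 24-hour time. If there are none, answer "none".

14:00–15:10, 15:30–16:00

Oksana free within 09:00–18:30: 10:10–10:40, 13:10–18:30.
Pablo free within 09:00–18:30: 09:20–10:15, 11:25–11:40, 11:45–15:20, 15:30–18:30.
Oksana ∩ Grace: 10:10–10:30, 13:10–15:10, 15:15–16:05.
Oksana ∩ Grace ∩ Gita: 10:10–10:30, 14:00–15:10, 15:15–16:00.
Oksana ∩ Grace ∩ Gita ∩ Pablo: 10:10–10:15, 14:00–15:10, 15:15–15:20, 15:30–16:00.
Windows ≥ 15 min: 14:00–15:10, 15:30–16:00.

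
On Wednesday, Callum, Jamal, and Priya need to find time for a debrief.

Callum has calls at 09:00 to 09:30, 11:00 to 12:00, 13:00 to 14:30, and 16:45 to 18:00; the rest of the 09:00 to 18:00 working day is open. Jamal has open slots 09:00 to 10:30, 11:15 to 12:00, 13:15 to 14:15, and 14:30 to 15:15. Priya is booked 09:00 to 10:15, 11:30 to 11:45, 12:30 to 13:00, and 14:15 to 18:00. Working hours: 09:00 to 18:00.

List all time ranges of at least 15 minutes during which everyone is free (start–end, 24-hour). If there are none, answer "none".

10:15–10:30

Callum free within 09:00–18:00: 09:30–11:00, 12:00–13:00, 14:30–16:45.
Priya free within 09:00–18:00: 10:15–11:30, 11:45–12:30, 13:00–14:15.
Callum ∩ Jamal: 09:30–10:30, 14:30–15:15.
Callum ∩ Jamal ∩ Priya: 10:15–10:30.
Windows ≥ 15 min: 10:15–10:30.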